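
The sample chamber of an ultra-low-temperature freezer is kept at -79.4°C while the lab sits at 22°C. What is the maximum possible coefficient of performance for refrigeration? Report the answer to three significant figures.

In absolute terms T_C = 193.75 K and T_H = 295.15 K, so ΔT = 101.4 K.
For a reversible cycle, COP_Carnot = T_C/ΔT = 193.75/101.4 = 1.911.

1.91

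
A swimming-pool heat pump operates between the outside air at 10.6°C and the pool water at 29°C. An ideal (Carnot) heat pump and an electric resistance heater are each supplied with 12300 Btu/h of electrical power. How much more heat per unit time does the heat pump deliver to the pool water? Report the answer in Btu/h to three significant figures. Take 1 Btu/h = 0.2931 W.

190000 Btu/h

In absolute terms T_C = 283.75 K and T_H = 302.15 K, so ΔT = 18.40 K.
COP_Carnot = T_H/ΔT = 302.15/18.40 = 16.42.
The heat pump delivers Q̇_H = COP × Ẇ = 202000 Btu/h; the resistance heater delivers Ẇ = 12300 Btu/h.
Extra = (COP − 1)·Ẇ = 189700 Btu/h.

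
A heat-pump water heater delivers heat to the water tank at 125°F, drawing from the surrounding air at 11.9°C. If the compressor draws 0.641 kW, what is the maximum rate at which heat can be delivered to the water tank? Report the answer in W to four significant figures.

5236 W

In absolute terms T_C = 285.05 K and T_H = 324.82 K, so ΔT = 39.77 K.
COP_Carnot = T_H/ΔT = 324.82/39.77 = 8.168.
Q̇_max = COP_Carnot × Ẇ = 8.168 × 0.6410 kW = 5.236 kW = 5236 W.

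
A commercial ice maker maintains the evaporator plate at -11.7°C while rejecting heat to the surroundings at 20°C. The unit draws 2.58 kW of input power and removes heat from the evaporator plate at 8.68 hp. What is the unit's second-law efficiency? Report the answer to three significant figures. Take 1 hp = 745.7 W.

0.304

Converting, Q̇_C = 8.680 hp = 6.473 kW, so COP_actual = Q̇_C/Ẇ = 6.473/2.580 = 2.509.
In absolute terms T_C = 261.45 K and T_H = 293.15 K, so ΔT = 31.70 K.
COP_Carnot = T_C/ΔT = 261.45/31.70 = 8.248.
η_II = COP_actual/COP_Carnot = 2.509/8.248 = 0.3042.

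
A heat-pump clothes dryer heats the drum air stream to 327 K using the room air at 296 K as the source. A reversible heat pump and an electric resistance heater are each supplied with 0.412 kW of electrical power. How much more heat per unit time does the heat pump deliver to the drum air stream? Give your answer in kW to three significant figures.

The reservoir spacing is ΔT = 327 − 296 = 31.00 K.
COP_Carnot = T_H/ΔT = 327.00/31.00 = 10.55.
The heat pump delivers Q̇_H = COP × Ẇ = 4.346 kW; the resistance heater delivers Ẇ = 0.4120 kW.
Extra = (COP − 1)·Ẇ = 3.934 kW.

3.93 kW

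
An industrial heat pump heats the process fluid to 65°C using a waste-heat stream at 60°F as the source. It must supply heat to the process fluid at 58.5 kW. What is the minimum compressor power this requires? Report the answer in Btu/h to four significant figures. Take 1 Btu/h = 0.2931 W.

In absolute terms T_C = 288.71 K and T_H = 338.15 K, so ΔT = 49.44 K.
COP_Carnot = T_H/ΔT = 338.15/49.44 = 6.839.
Ẇ_min = Q̇/COP_Carnot = 58.50/6.839 = 8.554 kW = 29180 Btu/h.

29180 Btu/h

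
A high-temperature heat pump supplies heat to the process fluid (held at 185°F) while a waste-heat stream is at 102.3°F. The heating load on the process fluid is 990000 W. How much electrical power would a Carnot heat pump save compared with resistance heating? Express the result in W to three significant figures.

863000 W

In absolute terms T_C = 312.21 K and T_H = 358.15 K, so ΔT = 45.94 K.
COP_Carnot = T_H/ΔT = 358.15/45.94 = 7.795.
Resistance heating needs Ẇ_res = Q̇_H = 990000 W; the reversible heat pump needs only Ẇ_hp = Q̇_H/COP = 127000 W.
Saving = 990000 − 127000 = 863000 W.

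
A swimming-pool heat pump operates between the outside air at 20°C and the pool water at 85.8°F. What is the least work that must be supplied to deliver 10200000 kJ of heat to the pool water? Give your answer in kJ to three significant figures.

In absolute terms T_C = 293.15 K and T_H = 303.04 K, so ΔT = 9.889 K.
The reversible limit is COP_HP = T_H/ΔT = 30.64, so W_min = Q_H/COP = Q_H·ΔT/T_H.
W_min = 10200000 × 9.889/303.04 = 332900 kJ.

333000 kJ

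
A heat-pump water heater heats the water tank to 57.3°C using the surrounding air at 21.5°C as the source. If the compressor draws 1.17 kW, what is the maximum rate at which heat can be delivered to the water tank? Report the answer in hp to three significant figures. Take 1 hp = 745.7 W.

14.5 hp

In absolute terms T_C = 294.65 K and T_H = 330.45 K, so ΔT = 35.80 K.
COP_Carnot = T_H/ΔT = 330.45/35.80 = 9.230.
Q̇_max = COP_Carnot × Ẇ = 9.230 × 1.170 kW = 10.80 kW = 14.48 hp.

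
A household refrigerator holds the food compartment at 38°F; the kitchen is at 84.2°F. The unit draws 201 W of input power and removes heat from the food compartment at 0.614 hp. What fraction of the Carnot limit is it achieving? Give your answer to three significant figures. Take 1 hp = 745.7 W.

0.211

Converting, Q̇_C = 0.6140 hp = 457.9 W, so COP_actual = Q̇_C/Ẇ = 457.9/201.0 = 2.278.
In absolute terms T_C = 276.48 K and T_H = 302.15 K, so ΔT = 25.67 K.
COP_Carnot = T_C/ΔT = 276.48/25.67 = 10.77.
η_II = COP_actual/COP_Carnot = 2.278/10.77 = 0.2115.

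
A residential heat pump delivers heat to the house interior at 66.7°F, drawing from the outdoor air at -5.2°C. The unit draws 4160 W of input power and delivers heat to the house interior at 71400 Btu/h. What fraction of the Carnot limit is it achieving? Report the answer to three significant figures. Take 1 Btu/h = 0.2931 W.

0.421

Converting, Q̇_H = 71400 Btu/h = 20930 W, so COP_actual = Q̇_H/Ẇ = 20930/4160 = 5.031.
In absolute terms T_C = 267.95 K and T_H = 292.43 K, so ΔT = 24.48 K.
COP_Carnot = T_H/ΔT = 292.43/24.48 = 11.95.
η_II = COP_actual/COP_Carnot = 5.031/11.95 = 0.4211.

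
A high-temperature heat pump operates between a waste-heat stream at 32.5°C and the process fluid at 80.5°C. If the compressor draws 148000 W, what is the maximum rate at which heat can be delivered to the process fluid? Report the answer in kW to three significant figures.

1090 kW

In absolute terms T_C = 305.65 K and T_H = 353.65 K, so ΔT = 48.00 K.
COP_Carnot = T_H/ΔT = 353.65/48.00 = 7.368.
Q̇_max = COP_Carnot × Ẇ = 7.368 × 148000 W = 1090000 W = 1090 kW.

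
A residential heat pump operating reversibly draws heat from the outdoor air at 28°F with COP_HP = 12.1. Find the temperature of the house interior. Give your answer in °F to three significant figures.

COP_HP = T_H/(T_H − T_C) rearranges to T_H = COP·T_C/(COP − 1).
With T_C = 270.93 K, T_H = 12.1 × 270.93/11.10 = 295.34 K.
Converting, 295.34 K = 71.93°F.

71.9 °F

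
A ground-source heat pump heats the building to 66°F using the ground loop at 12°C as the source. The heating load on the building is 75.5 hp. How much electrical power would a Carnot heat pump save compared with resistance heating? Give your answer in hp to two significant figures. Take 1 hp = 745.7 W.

74 hp

In absolute terms T_C = 285.15 K and T_H = 292.04 K, so ΔT = 6.889 K.
COP_Carnot = T_H/ΔT = 292.04/6.889 = 42.39.
Resistance heating needs Ẇ_res = Q̇_H = 75.50 hp; the reversible heat pump needs only Ẇ_hp = Q̇_H/COP = 1.781 hp.
Saving = 75.50 − 1.781 = 73.72 hp.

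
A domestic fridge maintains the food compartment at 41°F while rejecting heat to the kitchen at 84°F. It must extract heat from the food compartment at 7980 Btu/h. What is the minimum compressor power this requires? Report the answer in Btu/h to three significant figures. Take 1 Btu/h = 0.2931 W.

In absolute terms T_C = 278.15 K and T_H = 302.04 K, so ΔT = 23.89 K.
COP_Carnot = T_C/ΔT = 278.15/23.89 = 11.64.
Ẇ_min = Q̇/COP_Carnot = 7980/11.64 = 685.4 Btu/h.

685 Btu/h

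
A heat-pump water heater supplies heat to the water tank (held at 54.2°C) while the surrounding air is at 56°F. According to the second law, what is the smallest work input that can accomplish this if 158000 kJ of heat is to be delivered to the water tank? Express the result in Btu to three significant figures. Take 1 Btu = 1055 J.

In absolute terms T_C = 286.48 K and T_H = 327.35 K, so ΔT = 40.87 K.
The reversible limit is COP_HP = T_H/ΔT = 8.010, so W_min = Q_H/COP = Q_H·ΔT/T_H.
W_min = 158000 × 40.87/327.35 = 19720 kJ = 18700 Btu.

18700 Btu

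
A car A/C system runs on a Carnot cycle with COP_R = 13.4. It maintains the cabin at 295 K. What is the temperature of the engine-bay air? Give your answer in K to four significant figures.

COP_R = T_C/(T_H − T_C) gives T_H − T_C = T_C/COP.
With T_C = 295.00 K, T_H = 295.00 × (1 + 1/13.4) = 317.01 K.

317.0 K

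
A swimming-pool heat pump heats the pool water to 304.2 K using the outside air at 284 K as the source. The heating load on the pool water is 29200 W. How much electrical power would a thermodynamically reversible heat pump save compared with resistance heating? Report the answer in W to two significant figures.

27000 W

The reservoir spacing is ΔT = 304.2 − 284 = 20.20 K.
COP_Carnot = T_H/ΔT = 304.20/20.20 = 15.06.
Resistance heating needs Ẇ_res = Q̇_H = 29200 W; the reversible heat pump needs only Ẇ_hp = Q̇_H/COP = 1939 W.
Saving = 29200 − 1939 = 27260 W.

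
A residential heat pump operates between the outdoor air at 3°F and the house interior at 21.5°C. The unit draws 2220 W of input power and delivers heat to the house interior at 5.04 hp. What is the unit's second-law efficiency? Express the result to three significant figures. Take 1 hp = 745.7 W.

Converting, Q̇_H = 5.040 hp = 3758 W, so COP_actual = Q̇_H/Ẇ = 3758/2220 = 1.693.
In absolute terms T_C = 257.04 K and T_H = 294.65 K, so ΔT = 37.61 K.
COP_Carnot = T_H/ΔT = 294.65/37.61 = 7.834.
η_II = COP_actual/COP_Carnot = 1.693/7.834 = 0.2161.

0.216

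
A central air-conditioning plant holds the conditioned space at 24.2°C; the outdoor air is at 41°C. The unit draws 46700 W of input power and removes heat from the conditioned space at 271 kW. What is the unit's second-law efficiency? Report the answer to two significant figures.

0.33

Converting, Q̇_C = 271.0 kW = 271000 W, so COP_actual = Q̇_C/Ẇ = 271000/46700 = 5.803.
In absolute terms T_C = 297.35 K and T_H = 314.15 K, so ΔT = 16.80 K.
COP_Carnot = T_C/ΔT = 297.35/16.80 = 17.70.
η_II = COP_actual/COP_Carnot = 5.803/17.70 = 0.3279.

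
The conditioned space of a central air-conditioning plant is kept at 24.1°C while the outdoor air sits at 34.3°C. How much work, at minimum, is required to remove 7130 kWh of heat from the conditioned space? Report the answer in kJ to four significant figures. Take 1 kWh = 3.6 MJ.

880800 kJ

In absolute terms T_C = 297.25 K and T_H = 307.45 K, so ΔT = 10.20 K.
The reversible limit is COP_R = T_C/ΔT = 29.14, so W_min = Q_C/COP = Q_C·ΔT/T_C.
W_min = 7130 × 10.20/297.25 = 244.7 kWh = 880800 kJ.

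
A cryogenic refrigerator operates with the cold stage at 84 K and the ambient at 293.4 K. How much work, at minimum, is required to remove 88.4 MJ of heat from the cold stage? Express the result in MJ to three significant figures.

The reservoir spacing is ΔT = 293.4 − 84 = 209.4 K.
The reversible limit is COP_R = T_C/ΔT = 0.4011, so W_min = Q_C/COP = Q_C·ΔT/T_C.
W_min = 88.40 × 209.4/84.00 = 220.4 MJ.

220 MJ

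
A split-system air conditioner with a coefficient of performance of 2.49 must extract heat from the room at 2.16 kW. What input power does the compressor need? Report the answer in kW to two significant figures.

0.87 kW

Ẇ = Q̇_C/COP = 2.160/2.49 = 0.8675 kW.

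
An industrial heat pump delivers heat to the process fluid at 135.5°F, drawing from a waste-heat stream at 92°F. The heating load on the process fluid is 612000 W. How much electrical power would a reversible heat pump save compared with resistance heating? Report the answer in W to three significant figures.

In absolute terms T_C = 306.48 K and T_H = 330.65 K, so ΔT = 24.17 K.
COP_Carnot = T_H/ΔT = 330.65/24.17 = 13.68.
Resistance heating needs Ẇ_res = Q̇_H = 612000 W; the reversible heat pump needs only Ẇ_hp = Q̇_H/COP = 44730 W.
Saving = 612000 − 44730 = 567300 W.

567000 W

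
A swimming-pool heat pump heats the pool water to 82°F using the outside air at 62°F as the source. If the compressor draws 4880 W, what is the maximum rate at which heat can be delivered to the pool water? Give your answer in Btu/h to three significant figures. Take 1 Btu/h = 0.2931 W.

451000 Btu/h

In absolute terms T_C = 289.82 K and T_H = 300.93 K, so ΔT = 11.11 K.
COP_Carnot = T_H/ΔT = 300.93/11.11 = 27.08.
Q̇_max = COP_Carnot × Ẇ = 27.08 × 4880 W = 132200 W = 450900 Btu/h.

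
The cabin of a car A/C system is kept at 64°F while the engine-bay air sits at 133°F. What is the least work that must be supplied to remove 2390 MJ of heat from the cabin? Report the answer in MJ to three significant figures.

315 MJ

In absolute terms T_C = 290.93 K and T_H = 329.26 K, so ΔT = 38.33 K.
The reversible limit is COP_R = T_C/ΔT = 7.589, so W_min = Q_C/COP = Q_C·ΔT/T_C.
W_min = 2390 × 38.33/290.93 = 314.9 MJ.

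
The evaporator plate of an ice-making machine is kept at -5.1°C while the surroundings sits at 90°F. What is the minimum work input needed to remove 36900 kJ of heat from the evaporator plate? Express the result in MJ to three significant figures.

In absolute terms T_C = 268.05 K and T_H = 305.37 K, so ΔT = 37.32 K.
The reversible limit is COP_R = T_C/ΔT = 7.182, so W_min = Q_C/COP = Q_C·ΔT/T_C.
W_min = 36900 × 37.32/268.05 = 5138 kJ = 5.138 MJ.

5.14 MJ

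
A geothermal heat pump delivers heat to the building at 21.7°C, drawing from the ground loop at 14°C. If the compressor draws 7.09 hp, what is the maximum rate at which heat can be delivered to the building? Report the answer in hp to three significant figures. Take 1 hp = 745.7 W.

In absolute terms T_C = 287.15 K and T_H = 294.85 K, so ΔT = 7.700 K.
COP_Carnot = T_H/ΔT = 294.85/7.700 = 38.29.
Q̇_max = COP_Carnot × Ẇ = 38.29 × 7.090 hp = 271.5 hp.

271 hp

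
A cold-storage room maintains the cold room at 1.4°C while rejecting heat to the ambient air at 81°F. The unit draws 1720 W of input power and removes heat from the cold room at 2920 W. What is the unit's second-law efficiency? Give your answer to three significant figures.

COP_actual = Q̇_C/Ẇ = 2920/1720 = 1.698.
In absolute terms T_C = 274.55 K and T_H = 300.37 K, so ΔT = 25.82 K.
COP_Carnot = T_C/ΔT = 274.55/25.82 = 10.63.
η_II = COP_actual/COP_Carnot = 1.698/10.63 = 0.1597.

0.160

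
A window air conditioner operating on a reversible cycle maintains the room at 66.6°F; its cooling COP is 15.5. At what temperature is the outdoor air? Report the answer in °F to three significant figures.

101 °F

COP_R = T_C/(T_H − T_C) gives T_H − T_C = T_C/COP.
With T_C = 292.37 K, T_H = 292.37 × (1 + 1/15.5) = 311.23 K.
Converting, 311.23 K = 100.55°F.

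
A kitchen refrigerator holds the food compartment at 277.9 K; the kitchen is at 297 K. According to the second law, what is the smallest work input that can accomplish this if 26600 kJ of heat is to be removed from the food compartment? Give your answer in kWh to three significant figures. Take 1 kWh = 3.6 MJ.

0.508 kWh

The reservoir spacing is ΔT = 297 − 277.9 = 19.10 K.
The reversible limit is COP_R = T_C/ΔT = 14.55, so W_min = Q_C/COP = Q_C·ΔT/T_C.
W_min = 26600 × 19.10/277.90 = 1828 kJ = 0.5078 kWh.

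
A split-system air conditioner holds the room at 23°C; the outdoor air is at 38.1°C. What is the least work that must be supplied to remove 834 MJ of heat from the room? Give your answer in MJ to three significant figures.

In absolute terms T_C = 296.15 K and T_H = 311.25 K, so ΔT = 15.10 K.
The reversible limit is COP_R = T_C/ΔT = 19.61, so W_min = Q_C/COP = Q_C·ΔT/T_C.
W_min = 834.0 × 15.10/296.15 = 42.52 MJ.

42.5 MJ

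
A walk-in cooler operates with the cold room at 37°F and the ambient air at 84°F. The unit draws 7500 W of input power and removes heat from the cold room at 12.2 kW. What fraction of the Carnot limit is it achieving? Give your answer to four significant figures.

Converting, Q̇_C = 12.20 kW = 12200 W, so COP_actual = Q̇_C/Ẇ = 12200/7500 = 1.627.
In absolute terms T_C = 275.93 K and T_H = 302.04 K, so ΔT = 26.11 K.
COP_Carnot = T_C/ΔT = 275.93/26.11 = 10.57.
η_II = COP_actual/COP_Carnot = 1.627/10.57 = 0.1539.

0.1539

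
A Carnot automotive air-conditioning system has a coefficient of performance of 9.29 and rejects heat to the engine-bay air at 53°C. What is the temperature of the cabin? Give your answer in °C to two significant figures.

For a Carnot refrigerator COP_R = T_C/(T_H − T_C), so T_C = COP·T_H/(1 + COP).
With T_H = 326.15 K, T_C = 9.29 × 326.15/10.29 = 294.45 K.
Converting, 294.45 K = 21.30°C.

21 °C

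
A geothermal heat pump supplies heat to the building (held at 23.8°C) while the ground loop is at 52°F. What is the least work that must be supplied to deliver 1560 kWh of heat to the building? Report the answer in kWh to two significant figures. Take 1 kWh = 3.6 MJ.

67 kWh

In absolute terms T_C = 284.26 K and T_H = 296.95 K, so ΔT = 12.69 K.
The reversible limit is COP_HP = T_H/ΔT = 23.40, so W_min = Q_H/COP = Q_H·ΔT/T_H.
W_min = 1560 × 12.69/296.95 = 66.66 kWh.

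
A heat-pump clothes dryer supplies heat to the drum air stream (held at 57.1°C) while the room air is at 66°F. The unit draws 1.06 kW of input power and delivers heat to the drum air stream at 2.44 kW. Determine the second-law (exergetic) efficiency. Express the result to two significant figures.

0.27

COP_actual = Q̇_H/Ẇ = 2.440/1.060 = 2.302.
In absolute terms T_C = 292.04 K and T_H = 330.25 K, so ΔT = 38.21 K.
COP_Carnot = T_H/ΔT = 330.25/38.21 = 8.643.
η_II = COP_actual/COP_Carnot = 2.302/8.643 = 0.2663.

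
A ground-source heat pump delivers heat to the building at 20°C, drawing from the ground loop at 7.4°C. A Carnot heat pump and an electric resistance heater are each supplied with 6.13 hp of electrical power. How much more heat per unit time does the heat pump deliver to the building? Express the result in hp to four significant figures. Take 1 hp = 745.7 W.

In absolute terms T_C = 280.55 K and T_H = 293.15 K, so ΔT = 12.60 K.
COP_Carnot = T_H/ΔT = 293.15/12.60 = 23.27.
The heat pump delivers Q̇_H = COP × Ẇ = 142.6 hp; the resistance heater delivers Ẇ = 6.130 hp.
Extra = (COP − 1)·Ẇ = 136.5 hp.

136.5 hp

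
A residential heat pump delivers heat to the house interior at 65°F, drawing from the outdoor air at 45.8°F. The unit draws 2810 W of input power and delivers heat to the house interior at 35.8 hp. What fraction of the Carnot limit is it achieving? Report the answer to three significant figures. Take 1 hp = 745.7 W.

0.348

Converting, Q̇_H = 35.80 hp = 26700 W, so COP_actual = Q̇_H/Ẇ = 26700/2810 = 9.500.
In absolute terms T_C = 280.82 K and T_H = 291.48 K, so ΔT = 10.67 K.
COP_Carnot = T_H/ΔT = 291.48/10.67 = 27.33.
η_II = COP_actual/COP_Carnot = 9.500/27.33 = 0.3477.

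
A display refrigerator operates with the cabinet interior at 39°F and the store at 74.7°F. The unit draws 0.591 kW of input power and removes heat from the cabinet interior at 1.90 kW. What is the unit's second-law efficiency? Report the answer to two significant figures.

COP_actual = Q̇_C/Ẇ = 1.900/0.5910 = 3.215.
In absolute terms T_C = 277.04 K and T_H = 296.87 K, so ΔT = 19.83 K.
COP_Carnot = T_C/ΔT = 277.04/19.83 = 13.97.
η_II = COP_actual/COP_Carnot = 3.215/13.97 = 0.2302.

0.23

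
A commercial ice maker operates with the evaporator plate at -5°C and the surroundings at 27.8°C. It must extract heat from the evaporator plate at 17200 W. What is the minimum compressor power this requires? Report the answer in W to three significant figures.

In absolute terms T_C = 268.15 K and T_H = 300.95 K, so ΔT = 32.80 K.
COP_Carnot = T_C/ΔT = 268.15/32.80 = 8.175.
Ẇ_min = Q̇/COP_Carnot = 17200/8.175 = 2104 W.

2100 W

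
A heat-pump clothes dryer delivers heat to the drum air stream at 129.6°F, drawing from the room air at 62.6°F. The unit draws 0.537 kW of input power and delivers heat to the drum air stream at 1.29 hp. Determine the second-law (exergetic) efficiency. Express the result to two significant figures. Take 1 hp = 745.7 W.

0.20

Converting, Q̇_H = 1.290 hp = 0.9620 kW, so COP_actual = Q̇_H/Ẇ = 0.9620/0.5370 = 1.791.
In absolute terms T_C = 290.15 K and T_H = 327.37 K, so ΔT = 37.22 K.
COP_Carnot = T_H/ΔT = 327.37/37.22 = 8.795.
η_II = COP_actual/COP_Carnot = 1.791/8.795 = 0.2037.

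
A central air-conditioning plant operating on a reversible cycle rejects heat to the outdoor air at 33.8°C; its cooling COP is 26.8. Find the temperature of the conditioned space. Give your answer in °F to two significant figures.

For a Carnot refrigerator COP_R = T_C/(T_H − T_C), so T_C = COP·T_H/(1 + COP).
With T_H = 306.95 K, T_C = 26.8 × 306.95/27.80 = 295.91 K.
Converting, 295.91 K = 72.97°F.

73 °F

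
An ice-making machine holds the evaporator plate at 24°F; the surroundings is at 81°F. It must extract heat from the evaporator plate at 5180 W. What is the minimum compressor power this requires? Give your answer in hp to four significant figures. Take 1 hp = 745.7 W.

In absolute terms T_C = 268.71 K and T_H = 300.37 K, so ΔT = 31.67 K.
COP_Carnot = T_C/ΔT = 268.71/31.67 = 8.485.
Ẇ_min = Q̇/COP_Carnot = 5180/8.485 = 610.5 W = 0.8186 hp.

0.8186 hp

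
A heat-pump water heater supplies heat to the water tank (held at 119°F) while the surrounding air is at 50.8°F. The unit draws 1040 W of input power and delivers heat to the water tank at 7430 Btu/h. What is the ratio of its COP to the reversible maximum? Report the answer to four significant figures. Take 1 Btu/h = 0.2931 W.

0.2468

Converting, Q̇_H = 7430 Btu/h = 2178 W, so COP_actual = Q̇_H/Ẇ = 2178/1040 = 2.094.
In absolute terms T_C = 283.59 K and T_H = 321.48 K, so ΔT = 37.89 K.
COP_Carnot = T_H/ΔT = 321.48/37.89 = 8.485.
η_II = COP_actual/COP_Carnot = 2.094/8.485 = 0.2468.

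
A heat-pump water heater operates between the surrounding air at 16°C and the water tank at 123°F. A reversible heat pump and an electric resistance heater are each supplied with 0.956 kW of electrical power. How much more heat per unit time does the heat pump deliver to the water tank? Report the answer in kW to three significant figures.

8.00 kW

In absolute terms T_C = 289.15 K and T_H = 323.71 K, so ΔT = 34.56 K.
COP_Carnot = T_H/ΔT = 323.71/34.56 = 9.368.
The heat pump delivers Q̇_H = COP × Ẇ = 8.956 kW; the resistance heater delivers Ẇ = 0.9560 kW.
Extra = (COP − 1)·Ẇ = 8.000 kW.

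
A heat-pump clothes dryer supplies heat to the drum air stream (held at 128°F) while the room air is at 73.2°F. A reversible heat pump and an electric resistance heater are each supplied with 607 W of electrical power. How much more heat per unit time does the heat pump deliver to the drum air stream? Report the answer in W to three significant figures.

In absolute terms T_C = 296.04 K and T_H = 326.48 K, so ΔT = 30.44 K.
COP_Carnot = T_H/ΔT = 326.48/30.44 = 10.72.
The heat pump delivers Q̇_H = COP × Ẇ = 6509 W; the resistance heater delivers Ẇ = 607.0 W.
Extra = (COP − 1)·Ẇ = 5902 W.

5900 W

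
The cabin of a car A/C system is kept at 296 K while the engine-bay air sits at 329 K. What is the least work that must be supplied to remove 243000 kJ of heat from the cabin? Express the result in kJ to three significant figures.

27100 kJ

The reservoir spacing is ΔT = 329 − 296 = 33.00 K.
The reversible limit is COP_R = T_C/ΔT = 8.970, so W_min = Q_C/COP = Q_C·ΔT/T_C.
W_min = 243000 × 33.00/296.00 = 27090 kJ.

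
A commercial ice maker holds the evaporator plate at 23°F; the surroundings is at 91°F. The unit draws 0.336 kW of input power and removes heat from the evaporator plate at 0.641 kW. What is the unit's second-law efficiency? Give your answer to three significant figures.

COP_actual = Q̇_C/Ẇ = 0.6410/0.3360 = 1.908.
In absolute terms T_C = 268.15 K and T_H = 305.93 K, so ΔT = 37.78 K.
COP_Carnot = T_C/ΔT = 268.15/37.78 = 7.098.
η_II = COP_actual/COP_Carnot = 1.908/7.098 = 0.2688.

0.269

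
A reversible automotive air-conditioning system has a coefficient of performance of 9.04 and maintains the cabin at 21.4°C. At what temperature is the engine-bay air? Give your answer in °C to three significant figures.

54.0 °C

COP_R = T_C/(T_H − T_C) gives T_H − T_C = T_C/COP.
With T_C = 294.55 K, T_H = 294.55 × (1 + 1/9.04) = 327.13 K.
Converting, 327.13 K = 53.98°C.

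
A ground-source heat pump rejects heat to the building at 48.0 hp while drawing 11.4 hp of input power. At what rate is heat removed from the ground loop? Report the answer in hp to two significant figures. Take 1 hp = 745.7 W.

For a cyclic device the first law requires Q̇_H = Q̇_C + Ẇ.
Q̇_C = Q̇_H − Ẇ = 36.60 hp.

37 hp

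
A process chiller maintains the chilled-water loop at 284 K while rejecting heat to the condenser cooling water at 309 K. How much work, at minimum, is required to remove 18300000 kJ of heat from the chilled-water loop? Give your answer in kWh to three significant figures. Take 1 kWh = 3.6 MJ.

The reservoir spacing is ΔT = 309 − 284 = 25.00 K.
The reversible limit is COP_R = T_C/ΔT = 11.36, so W_min = Q_C/COP = Q_C·ΔT/T_C.
W_min = 18300000 × 25.00/284.00 = 1611000 kJ = 447.5 kWh.

447 kWh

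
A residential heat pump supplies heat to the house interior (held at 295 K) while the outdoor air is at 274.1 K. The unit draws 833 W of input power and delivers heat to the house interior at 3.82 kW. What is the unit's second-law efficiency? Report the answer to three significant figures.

0.325

Converting, Q̇_H = 3.820 kW = 3820 W, so COP_actual = Q̇_H/Ẇ = 3820/833.0 = 4.586.
The reservoir spacing is ΔT = 295 − 274.1 = 20.90 K.
COP_Carnot = T_H/ΔT = 295.00/20.90 = 14.11.
η_II = COP_actual/COP_Carnot = 4.586/14.11 = 0.3249.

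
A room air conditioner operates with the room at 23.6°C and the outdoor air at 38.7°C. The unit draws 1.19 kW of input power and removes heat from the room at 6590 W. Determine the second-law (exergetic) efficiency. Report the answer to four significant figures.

Converting, Q̇_C = 6590 W = 6.590 kW, so COP_actual = Q̇_C/Ẇ = 6.590/1.190 = 5.538.
In absolute terms T_C = 296.75 K and T_H = 311.85 K, so ΔT = 15.10 K.
COP_Carnot = T_C/ΔT = 296.75/15.10 = 19.65.
η_II = COP_actual/COP_Carnot = 5.538/19.65 = 0.2818.

0.2818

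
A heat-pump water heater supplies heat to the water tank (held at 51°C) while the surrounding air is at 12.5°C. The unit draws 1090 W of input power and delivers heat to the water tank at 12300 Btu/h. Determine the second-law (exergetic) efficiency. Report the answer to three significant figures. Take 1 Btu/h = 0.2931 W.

0.393

Converting, Q̇_H = 12300 Btu/h = 3605 W, so COP_actual = Q̇_H/Ẇ = 3605/1090 = 3.307.
In absolute terms T_C = 285.65 K and T_H = 324.15 K, so ΔT = 38.50 K.
COP_Carnot = T_H/ΔT = 324.15/38.50 = 8.419.
η_II = COP_actual/COP_Carnot = 3.307/8.419 = 0.3928.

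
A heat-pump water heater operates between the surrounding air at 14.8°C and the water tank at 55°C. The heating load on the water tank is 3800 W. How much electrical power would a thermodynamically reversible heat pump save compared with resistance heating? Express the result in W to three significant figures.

3330 W

In absolute terms T_C = 287.95 K and T_H = 328.15 K, so ΔT = 40.20 K.
COP_Carnot = T_H/ΔT = 328.15/40.20 = 8.163.
Resistance heating needs Ẇ_res = Q̇_H = 3800 W; the reversible heat pump needs only Ẇ_hp = Q̇_H/COP = 465.5 W.
Saving = 3800 − 465.5 = 3334 W.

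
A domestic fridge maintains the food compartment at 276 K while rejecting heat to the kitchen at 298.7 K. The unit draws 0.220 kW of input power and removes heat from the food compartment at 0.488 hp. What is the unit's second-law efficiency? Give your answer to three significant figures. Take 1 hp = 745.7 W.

0.136

Converting, Q̇_C = 0.4880 hp = 0.3639 kW, so COP_actual = Q̇_C/Ẇ = 0.3639/0.2200 = 1.654.
The reservoir spacing is ΔT = 298.7 − 276 = 22.70 K.
COP_Carnot = T_C/ΔT = 276.00/22.70 = 12.16.
η_II = COP_actual/COP_Carnot = 1.654/12.16 = 0.1360.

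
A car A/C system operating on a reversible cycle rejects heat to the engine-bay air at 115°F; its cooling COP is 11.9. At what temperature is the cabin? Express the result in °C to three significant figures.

21.4 °C

For a Carnot refrigerator COP_R = T_C/(T_H − T_C), so T_C = COP·T_H/(1 + COP).
With T_H = 319.26 K, T_C = 11.9 × 319.26/12.90 = 294.51 K.
Converting, 294.51 K = 21.36°C.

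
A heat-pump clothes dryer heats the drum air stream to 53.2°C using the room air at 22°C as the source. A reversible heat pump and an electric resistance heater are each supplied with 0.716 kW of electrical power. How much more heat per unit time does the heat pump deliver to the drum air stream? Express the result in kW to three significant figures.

In absolute terms T_C = 295.15 K and T_H = 326.35 K, so ΔT = 31.20 K.
COP_Carnot = T_H/ΔT = 326.35/31.20 = 10.46.
The heat pump delivers Q̇_H = COP × Ẇ = 7.489 kW; the resistance heater delivers Ẇ = 0.7160 kW.
Extra = (COP − 1)·Ẇ = 6.773 kW.

6.77 kW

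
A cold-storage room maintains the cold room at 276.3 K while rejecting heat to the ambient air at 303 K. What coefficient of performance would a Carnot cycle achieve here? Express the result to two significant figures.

The reservoir spacing is ΔT = 303 − 276.3 = 26.70 K.
For a reversible cycle, COP_Carnot = T_C/ΔT = 276.30/26.70 = 10.35.

10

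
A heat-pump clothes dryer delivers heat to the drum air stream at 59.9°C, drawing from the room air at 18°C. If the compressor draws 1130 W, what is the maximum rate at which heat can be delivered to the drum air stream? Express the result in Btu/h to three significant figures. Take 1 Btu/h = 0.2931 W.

30600 Btu/h

In absolute terms T_C = 291.15 K and T_H = 333.05 K, so ΔT = 41.90 K.
COP_Carnot = T_H/ΔT = 333.05/41.90 = 7.949.
Q̇_max = COP_Carnot × Ẇ = 7.949 × 1130 W = 8982 W = 30640 Btu/h.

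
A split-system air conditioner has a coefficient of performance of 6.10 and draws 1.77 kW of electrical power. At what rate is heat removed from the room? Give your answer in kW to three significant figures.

10.8 kW

Q̇_C = COP × Ẇ = 6.10 × 1.770 = 10.80 kW.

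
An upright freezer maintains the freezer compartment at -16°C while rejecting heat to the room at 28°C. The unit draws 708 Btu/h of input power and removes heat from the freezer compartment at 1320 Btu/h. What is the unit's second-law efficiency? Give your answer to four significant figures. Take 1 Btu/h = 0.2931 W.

0.3190

COP_actual = Q̇_C/Ẇ = 1320/708.0 = 1.864.
In absolute terms T_C = 257.15 K and T_H = 301.15 K, so ΔT = 44.00 K.
COP_Carnot = T_C/ΔT = 257.15/44.00 = 5.844.
η_II = COP_actual/COP_Carnot = 1.864/5.844 = 0.3190.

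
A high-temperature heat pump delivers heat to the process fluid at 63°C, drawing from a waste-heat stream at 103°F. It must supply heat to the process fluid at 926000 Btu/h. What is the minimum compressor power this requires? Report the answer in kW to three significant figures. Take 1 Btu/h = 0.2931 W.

19.0 kW

In absolute terms T_C = 312.59 K and T_H = 336.15 K, so ΔT = 23.56 K.
COP_Carnot = T_H/ΔT = 336.15/23.56 = 14.27.
Ẇ_min = Q̇/COP_Carnot = 926000/14.27 = 64890 Btu/h = 19.02 kW.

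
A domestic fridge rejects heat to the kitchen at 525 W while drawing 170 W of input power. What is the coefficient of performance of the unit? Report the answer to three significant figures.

2.09

The first law gives Q̇_H = Q̇_C + Ẇ, so the three rates are Q̇_C = 355.0, Q̇_H = 525.0, Ẇ = 170.0 W.
COP_R = Q̇_C/Ẇ = 355.0/170.0 = 2.088.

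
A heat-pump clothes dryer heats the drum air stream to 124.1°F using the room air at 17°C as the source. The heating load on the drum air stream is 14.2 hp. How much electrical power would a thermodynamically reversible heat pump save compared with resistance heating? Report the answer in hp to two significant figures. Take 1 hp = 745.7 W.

13 hp

In absolute terms T_C = 290.15 K and T_H = 324.32 K, so ΔT = 34.17 K.
COP_Carnot = T_H/ΔT = 324.32/34.17 = 9.492.
Resistance heating needs Ẇ_res = Q̇_H = 14.20 hp; the reversible heat pump needs only Ẇ_hp = Q̇_H/COP = 1.496 hp.
Saving = 14.20 − 1.496 = 12.70 hp.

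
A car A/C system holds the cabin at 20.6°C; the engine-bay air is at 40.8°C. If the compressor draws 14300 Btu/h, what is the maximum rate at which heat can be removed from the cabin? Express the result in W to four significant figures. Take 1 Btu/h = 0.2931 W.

In absolute terms T_C = 293.75 K and T_H = 313.95 K, so ΔT = 20.20 K.
COP_Carnot = T_C/ΔT = 293.75/20.20 = 14.54.
Q̇_max = COP_Carnot × Ẇ = 14.54 × 14300 Btu/h = 208000 Btu/h = 60950 W.

60950 W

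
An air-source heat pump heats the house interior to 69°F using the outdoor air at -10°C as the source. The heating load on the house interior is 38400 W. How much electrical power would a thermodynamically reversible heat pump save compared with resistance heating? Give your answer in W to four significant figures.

In absolute terms T_C = 263.15 K and T_H = 293.71 K, so ΔT = 30.56 K.
COP_Carnot = T_H/ΔT = 293.71/30.56 = 9.612.
Resistance heating needs Ẇ_res = Q̇_H = 38400 W; the reversible heat pump needs only Ẇ_hp = Q̇_H/COP = 3995 W.
Saving = 38400 − 3995 = 34410 W.

34410 W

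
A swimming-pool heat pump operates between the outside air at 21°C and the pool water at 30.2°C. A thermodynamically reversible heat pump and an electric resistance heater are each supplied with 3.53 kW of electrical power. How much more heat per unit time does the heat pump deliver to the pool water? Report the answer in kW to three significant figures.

113 kW

In absolute terms T_C = 294.15 K and T_H = 303.35 K, so ΔT = 9.200 K.
COP_Carnot = T_H/ΔT = 303.35/9.200 = 32.97.
The heat pump delivers Q̇_H = COP × Ẇ = 116.4 kW; the resistance heater delivers Ẇ = 3.530 kW.
Extra = (COP − 1)·Ẇ = 112.9 kW.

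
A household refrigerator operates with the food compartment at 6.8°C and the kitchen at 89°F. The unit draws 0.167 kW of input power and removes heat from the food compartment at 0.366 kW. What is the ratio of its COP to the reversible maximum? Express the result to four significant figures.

0.1947

COP_actual = Q̇_C/Ẇ = 0.3660/0.1670 = 2.192.
In absolute terms T_C = 279.95 K and T_H = 304.82 K, so ΔT = 24.87 K.
COP_Carnot = T_C/ΔT = 279.95/24.87 = 11.26.
η_II = COP_actual/COP_Carnot = 2.192/11.26 = 0.1947.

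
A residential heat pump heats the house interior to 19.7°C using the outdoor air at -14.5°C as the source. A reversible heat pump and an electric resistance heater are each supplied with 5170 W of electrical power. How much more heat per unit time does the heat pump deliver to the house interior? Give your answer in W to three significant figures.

In absolute terms T_C = 258.65 K and T_H = 292.85 K, so ΔT = 34.20 K.
COP_Carnot = T_H/ΔT = 292.85/34.20 = 8.563.
The heat pump delivers Q̇_H = COP × Ẇ = 44270 W; the resistance heater delivers Ẇ = 5170 W.
Extra = (COP − 1)·Ẇ = 39100 W.

39100 W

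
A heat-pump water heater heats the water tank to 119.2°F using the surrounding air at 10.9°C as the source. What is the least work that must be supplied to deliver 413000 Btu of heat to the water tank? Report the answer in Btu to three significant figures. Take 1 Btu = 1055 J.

In absolute terms T_C = 284.05 K and T_H = 321.59 K, so ΔT = 37.54 K.
The reversible limit is COP_HP = T_H/ΔT = 8.566, so W_min = Q_H/COP = Q_H·ΔT/T_H.
W_min = 413000 × 37.54/321.59 = 48220 Btu.

48200 Btu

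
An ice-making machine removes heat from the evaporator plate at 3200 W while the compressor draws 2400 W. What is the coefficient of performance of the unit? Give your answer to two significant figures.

The first law gives Q̇_H = Q̇_C + Ẇ, so the three rates are Q̇_C = 3200, Q̇_H = 5600, Ẇ = 2400 W.
COP_R = Q̇_C/Ẇ = 3200/2400 = 1.333.

1.3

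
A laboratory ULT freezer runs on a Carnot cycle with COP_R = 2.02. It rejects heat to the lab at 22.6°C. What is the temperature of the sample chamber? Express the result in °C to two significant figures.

For a Carnot refrigerator COP_R = T_C/(T_H − T_C), so T_C = COP·T_H/(1 + COP).
With T_H = 295.75 K, T_C = 2.02 × 295.75/3.020 = 197.82 K.
Converting, 197.82 K = -75.33°C.

-75 °C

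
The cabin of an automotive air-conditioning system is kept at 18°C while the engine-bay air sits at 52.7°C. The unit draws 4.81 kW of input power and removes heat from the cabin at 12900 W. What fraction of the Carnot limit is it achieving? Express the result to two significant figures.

0.32

Converting, Q̇_C = 12900 W = 12.90 kW, so COP_actual = Q̇_C/Ẇ = 12.90/4.810 = 2.682.
In absolute terms T_C = 291.15 K and T_H = 325.85 K, so ΔT = 34.70 K.
COP_Carnot = T_C/ΔT = 291.15/34.70 = 8.390.
η_II = COP_actual/COP_Carnot = 2.682/8.390 = 0.3196.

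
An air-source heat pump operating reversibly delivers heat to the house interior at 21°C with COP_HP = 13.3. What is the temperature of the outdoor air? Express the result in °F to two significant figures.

30 °F

COP_HP = T_H/(T_H − T_C) gives T_H − T_C = T_H/COP.
With T_H = 294.15 K, T_C = 294.15 × (1 − 1/13.3) = 272.03 K.
Converting, 272.03 K = 29.99°F.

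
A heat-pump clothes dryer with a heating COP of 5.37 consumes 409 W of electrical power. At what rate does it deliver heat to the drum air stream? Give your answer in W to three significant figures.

Q̇_H = COP_HP × Ẇ = 5.37 × 409.0 = 2196 W.

2200 W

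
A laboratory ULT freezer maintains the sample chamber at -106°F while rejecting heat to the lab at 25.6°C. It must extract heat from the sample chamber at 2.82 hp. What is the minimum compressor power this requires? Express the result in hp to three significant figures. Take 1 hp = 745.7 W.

1.47 hp

In absolute terms T_C = 196.48 K and T_H = 298.75 K, so ΔT = 102.3 K.
COP_Carnot = T_C/ΔT = 196.48/102.3 = 1.921.
Ẇ_min = Q̇/COP_Carnot = 2.820/1.921 = 1.468 hp.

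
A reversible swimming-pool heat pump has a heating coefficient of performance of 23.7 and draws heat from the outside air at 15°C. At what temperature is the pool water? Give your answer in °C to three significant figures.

COP_HP = T_H/(T_H − T_C) rearranges to T_H = COP·T_C/(COP − 1).
With T_C = 288.15 K, T_H = 23.7 × 288.15/22.70 = 300.84 K.
Converting, 300.84 K = 27.69°C.

27.7 °C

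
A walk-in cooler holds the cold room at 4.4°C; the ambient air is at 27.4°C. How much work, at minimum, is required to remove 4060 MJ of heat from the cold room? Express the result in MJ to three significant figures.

336 MJ

In absolute terms T_C = 277.55 K and T_H = 300.55 K, so ΔT = 23.00 K.
The reversible limit is COP_R = T_C/ΔT = 12.07, so W_min = Q_C/COP = Q_C·ΔT/T_C.
W_min = 4060 × 23.00/277.55 = 336.4 MJ.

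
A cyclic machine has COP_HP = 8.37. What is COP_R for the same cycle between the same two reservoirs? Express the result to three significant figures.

Since Q_H = Q_C + W for any cycle, COP_R = Q_C/W = Q_H/W − 1.
COP_R = 8.37 − 1 = 7.37.

7.37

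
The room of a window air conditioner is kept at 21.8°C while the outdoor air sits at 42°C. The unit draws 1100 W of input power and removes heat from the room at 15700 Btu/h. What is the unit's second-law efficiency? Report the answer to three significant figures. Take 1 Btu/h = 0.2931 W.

0.287

Converting, Q̇_C = 15700 Btu/h = 4602 W, so COP_actual = Q̇_C/Ẇ = 4602/1100 = 4.183.
In absolute terms T_C = 294.95 K and T_H = 315.15 K, so ΔT = 20.20 K.
COP_Carnot = T_C/ΔT = 294.95/20.20 = 14.60.
η_II = COP_actual/COP_Carnot = 4.183/14.60 = 0.2865.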